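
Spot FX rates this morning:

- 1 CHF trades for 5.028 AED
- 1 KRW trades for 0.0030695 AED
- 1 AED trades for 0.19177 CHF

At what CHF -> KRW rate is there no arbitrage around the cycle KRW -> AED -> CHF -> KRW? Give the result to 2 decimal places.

Known legs of the cycle: 0.0030695 × 0.19177 = 0.000588638015
For no arbitrage the full-cycle product must be 1, so the missing rate is 1 / 0.000588638015 ≈ 1698.8369.

1698.84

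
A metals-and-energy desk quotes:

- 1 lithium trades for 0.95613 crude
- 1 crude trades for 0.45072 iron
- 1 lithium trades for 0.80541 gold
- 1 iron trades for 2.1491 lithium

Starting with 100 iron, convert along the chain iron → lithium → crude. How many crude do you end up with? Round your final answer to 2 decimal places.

100 iron × 2.1491 = 214.91 lithium
214.91 lithium × 0.95613 = 205.4818983 crude

205.48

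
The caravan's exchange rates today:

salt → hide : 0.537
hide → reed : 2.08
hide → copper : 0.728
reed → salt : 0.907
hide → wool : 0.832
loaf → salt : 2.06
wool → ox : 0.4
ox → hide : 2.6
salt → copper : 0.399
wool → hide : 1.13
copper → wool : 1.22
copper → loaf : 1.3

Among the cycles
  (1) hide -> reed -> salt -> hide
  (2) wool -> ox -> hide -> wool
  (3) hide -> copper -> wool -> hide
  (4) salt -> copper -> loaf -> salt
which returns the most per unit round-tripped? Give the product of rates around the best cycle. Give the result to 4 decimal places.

1.0685

(1) 2.08 × 0.907 × 0.537 = 1.01308
(2) 0.4 × 2.6 × 0.832 = 0.86528
(3) 0.728 × 1.22 × 1.13 = 1.00362
(4) 0.399 × 1.3 × 2.06 = 1.06852
Highest is cycle (4) at 1.0685 (>1, arbitrage).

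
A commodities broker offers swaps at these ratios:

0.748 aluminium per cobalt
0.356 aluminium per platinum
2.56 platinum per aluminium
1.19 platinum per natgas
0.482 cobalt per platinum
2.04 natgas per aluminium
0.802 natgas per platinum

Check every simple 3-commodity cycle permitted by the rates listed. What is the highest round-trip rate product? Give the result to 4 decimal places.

aluminium→platinum→cobalt→aluminium: 2.56 × 0.482 × 0.748 = 0.92297
aluminium→natgas→platinum→aluminium: 2.04 × 1.19 × 0.356 = 0.86423
Maximum is aluminium→platinum→cobalt→aluminium at 0.9230; no arbitrage — every cycle loses value.

0.9230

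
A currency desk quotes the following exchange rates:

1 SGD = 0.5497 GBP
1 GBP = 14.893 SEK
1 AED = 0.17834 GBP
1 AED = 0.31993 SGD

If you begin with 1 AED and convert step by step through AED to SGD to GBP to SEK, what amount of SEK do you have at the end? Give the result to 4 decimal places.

2.6192

1 AED × 0.31993 = 0.31993 SGD
0.31993 SGD × 0.5497 = 0.175865521 GBP
0.175865521 GBP × 14.893 = 2.619165204253 SEK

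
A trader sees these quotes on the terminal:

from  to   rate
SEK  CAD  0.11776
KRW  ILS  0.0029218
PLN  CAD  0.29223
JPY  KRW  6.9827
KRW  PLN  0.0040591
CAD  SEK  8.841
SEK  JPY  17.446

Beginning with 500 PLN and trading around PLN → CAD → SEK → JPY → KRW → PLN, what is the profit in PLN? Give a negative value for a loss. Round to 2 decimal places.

500 PLN × 0.29223 = 146.115 CAD
146.115 CAD × 8.841 = 1291.802715 SEK
1291.802715 SEK × 17.446 = 22536.79016589 JPY
22536.79016589 JPY × 6.9827 = 157367.644691360103 KRW
157367.644691360103 KRW × 0.0040591 = 638.7710065666997940873 PLN
Net change: 638.7710065666997940873 − 500 = 138.7710065666997940873 PLN

138.77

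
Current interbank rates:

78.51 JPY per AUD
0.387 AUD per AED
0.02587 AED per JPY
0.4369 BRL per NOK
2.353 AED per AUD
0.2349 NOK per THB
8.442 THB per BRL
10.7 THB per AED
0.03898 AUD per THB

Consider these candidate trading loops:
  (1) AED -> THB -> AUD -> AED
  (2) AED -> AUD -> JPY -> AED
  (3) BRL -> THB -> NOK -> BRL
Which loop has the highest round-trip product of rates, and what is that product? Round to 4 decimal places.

0.9814

(1) 10.7 × 0.03898 × 2.353 = 0.98140
(2) 0.387 × 78.51 × 0.02587 = 0.78602
(3) 8.442 × 0.2349 × 0.4369 = 0.86638
Highest is cycle (1) at 0.9814 (≤1, no arbitrage).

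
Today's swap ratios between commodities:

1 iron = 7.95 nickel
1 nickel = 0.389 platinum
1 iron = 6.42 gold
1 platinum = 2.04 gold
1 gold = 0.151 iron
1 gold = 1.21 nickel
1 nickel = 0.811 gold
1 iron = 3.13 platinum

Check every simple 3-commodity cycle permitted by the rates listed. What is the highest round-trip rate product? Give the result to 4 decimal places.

gold→iron→nickel→gold: 0.151 × 7.95 × 0.811 = 0.97356
gold→iron→platinum→gold: 0.151 × 3.13 × 2.04 = 0.96417
gold→nickel→platinum→gold: 1.21 × 0.389 × 2.04 = 0.96021
Maximum is gold→iron→nickel→gold at 0.9736; no arbitrage — every cycle loses value.

0.9736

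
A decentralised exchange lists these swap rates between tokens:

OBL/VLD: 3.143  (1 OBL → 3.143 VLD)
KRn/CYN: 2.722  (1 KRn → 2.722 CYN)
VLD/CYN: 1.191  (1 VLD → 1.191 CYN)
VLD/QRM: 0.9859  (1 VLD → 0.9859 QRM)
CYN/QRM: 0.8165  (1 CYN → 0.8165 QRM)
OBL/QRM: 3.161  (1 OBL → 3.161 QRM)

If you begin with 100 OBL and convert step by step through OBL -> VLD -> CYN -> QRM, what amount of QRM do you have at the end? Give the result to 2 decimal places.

305.64

100 OBL × 3.143 = 314.3 VLD
314.3 VLD × 1.191 = 374.3313 CYN
374.3313 CYN × 0.8165 = 305.64150645 QRM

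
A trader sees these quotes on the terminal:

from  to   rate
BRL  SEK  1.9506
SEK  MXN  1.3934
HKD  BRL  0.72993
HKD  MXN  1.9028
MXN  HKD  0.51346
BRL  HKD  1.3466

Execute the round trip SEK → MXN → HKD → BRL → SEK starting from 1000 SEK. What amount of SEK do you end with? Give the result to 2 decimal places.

1000 SEK × 1.3934 = 1393.4 MXN
1393.4 MXN × 0.51346 = 715.455164 HKD
715.455164 HKD × 0.72993 = 522.23218785852 BRL
522.23218785852 BRL × 1.9506 = 1018.666105636829112 SEK

1018.67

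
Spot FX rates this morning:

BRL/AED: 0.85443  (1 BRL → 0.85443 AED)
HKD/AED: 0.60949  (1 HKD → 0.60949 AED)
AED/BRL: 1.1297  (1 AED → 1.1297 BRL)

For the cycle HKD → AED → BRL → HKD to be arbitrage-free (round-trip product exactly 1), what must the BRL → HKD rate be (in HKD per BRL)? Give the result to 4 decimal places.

1.4523

Known legs of the cycle: 0.60949 × 1.1297 = 0.688540853
For no arbitrage the full-cycle product must be 1, so the missing rate is 1 / 0.688540853 ≈ 1.452347.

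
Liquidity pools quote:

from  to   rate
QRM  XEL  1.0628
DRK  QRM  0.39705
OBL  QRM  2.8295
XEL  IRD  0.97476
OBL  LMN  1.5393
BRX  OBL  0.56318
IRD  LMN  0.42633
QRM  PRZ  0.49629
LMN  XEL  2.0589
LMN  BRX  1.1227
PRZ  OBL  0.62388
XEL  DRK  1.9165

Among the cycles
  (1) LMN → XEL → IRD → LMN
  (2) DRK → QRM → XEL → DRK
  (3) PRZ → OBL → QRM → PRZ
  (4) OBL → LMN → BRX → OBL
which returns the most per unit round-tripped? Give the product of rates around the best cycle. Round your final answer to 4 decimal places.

0.9733

(1) 2.0589 × 0.97476 × 0.42633 = 0.85562
(2) 0.39705 × 1.0628 × 1.9165 = 0.80873
(3) 0.62388 × 2.8295 × 0.49629 = 0.87609
(4) 1.5393 × 1.1227 × 0.56318 = 0.97327
Highest is cycle (4) at 0.9733 (≤1, no arbitrage).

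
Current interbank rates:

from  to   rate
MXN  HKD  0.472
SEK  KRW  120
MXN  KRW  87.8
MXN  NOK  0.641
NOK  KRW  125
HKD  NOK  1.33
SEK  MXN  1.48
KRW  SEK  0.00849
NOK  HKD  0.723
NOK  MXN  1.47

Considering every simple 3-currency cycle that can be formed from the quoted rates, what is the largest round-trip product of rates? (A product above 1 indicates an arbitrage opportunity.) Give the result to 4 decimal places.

1.1032

KRW→SEK→MXN→KRW: 0.00849 × 1.48 × 87.8 = 1.10322
NOK→MXN→HKD→NOK: 1.47 × 0.472 × 1.33 = 0.92281
Maximum is KRW→SEK→MXN→KRW at 1.1032; arbitrage exists.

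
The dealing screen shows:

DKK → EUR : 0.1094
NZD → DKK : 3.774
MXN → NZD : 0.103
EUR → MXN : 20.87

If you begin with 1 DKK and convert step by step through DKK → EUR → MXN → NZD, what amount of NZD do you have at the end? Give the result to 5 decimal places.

0.23517

1 DKK × 0.1094 = 0.1094 EUR
0.1094 EUR × 20.87 = 2.283178 MXN
2.283178 MXN × 0.103 = 0.235167334 NZD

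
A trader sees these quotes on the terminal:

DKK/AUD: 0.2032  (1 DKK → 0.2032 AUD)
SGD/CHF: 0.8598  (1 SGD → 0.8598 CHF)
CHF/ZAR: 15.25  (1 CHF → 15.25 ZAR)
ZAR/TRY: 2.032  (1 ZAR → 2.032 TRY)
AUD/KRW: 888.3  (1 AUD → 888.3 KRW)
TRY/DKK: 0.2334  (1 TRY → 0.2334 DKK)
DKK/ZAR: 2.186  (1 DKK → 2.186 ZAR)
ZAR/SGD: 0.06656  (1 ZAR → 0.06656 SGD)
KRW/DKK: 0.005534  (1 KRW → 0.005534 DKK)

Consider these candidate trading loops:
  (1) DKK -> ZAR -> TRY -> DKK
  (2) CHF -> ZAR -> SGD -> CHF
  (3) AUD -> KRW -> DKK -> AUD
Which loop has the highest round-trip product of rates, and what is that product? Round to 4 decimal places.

1.0368

(1) 2.186 × 2.032 × 0.2334 = 1.03675
(2) 15.25 × 0.06656 × 0.8598 = 0.87273
(3) 888.3 × 0.005534 × 0.2032 = 0.99890
Highest is cycle (1) at 1.0368 (>1, arbitrage).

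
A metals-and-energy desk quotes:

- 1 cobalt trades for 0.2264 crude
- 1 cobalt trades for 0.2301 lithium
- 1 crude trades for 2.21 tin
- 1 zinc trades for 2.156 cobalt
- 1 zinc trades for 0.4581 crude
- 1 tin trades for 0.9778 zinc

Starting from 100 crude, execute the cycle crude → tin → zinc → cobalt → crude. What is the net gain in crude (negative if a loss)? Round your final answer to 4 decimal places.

100 crude × 2.21 = 221 tin
221 tin × 0.9778 = 216.0938 zinc
216.0938 zinc × 2.156 = 465.8982328 cobalt
465.8982328 cobalt × 0.2264 = 105.47935990592 crude
Net change: 105.47935990592 − 100 = 5.47935990592 crude

5.4794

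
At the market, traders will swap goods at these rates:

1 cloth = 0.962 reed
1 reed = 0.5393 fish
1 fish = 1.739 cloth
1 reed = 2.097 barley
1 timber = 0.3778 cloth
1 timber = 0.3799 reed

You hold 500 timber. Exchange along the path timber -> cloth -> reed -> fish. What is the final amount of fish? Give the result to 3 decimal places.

98.003

500 timber × 0.3778 = 188.9 cloth
188.9 cloth × 0.962 = 181.7218 reed
181.7218 reed × 0.5393 = 98.00256674 fish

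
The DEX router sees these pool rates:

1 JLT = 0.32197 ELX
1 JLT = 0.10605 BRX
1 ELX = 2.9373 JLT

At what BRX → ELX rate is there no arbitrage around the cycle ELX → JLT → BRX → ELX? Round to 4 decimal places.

3.2103

Known legs of the cycle: 2.9373 × 0.10605 = 0.311500665
For no arbitrage the full-cycle product must be 1, so the missing rate is 1 / 0.311500665 ≈ 3.210266.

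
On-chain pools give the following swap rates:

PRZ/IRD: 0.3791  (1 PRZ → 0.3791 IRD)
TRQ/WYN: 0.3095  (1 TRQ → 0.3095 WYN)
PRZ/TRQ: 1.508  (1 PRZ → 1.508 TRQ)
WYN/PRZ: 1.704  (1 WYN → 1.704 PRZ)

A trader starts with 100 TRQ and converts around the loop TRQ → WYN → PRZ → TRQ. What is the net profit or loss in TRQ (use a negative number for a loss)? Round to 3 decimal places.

-20.470

100 TRQ × 0.3095 = 30.95 WYN
30.95 WYN × 1.704 = 52.7388 PRZ
52.7388 PRZ × 1.508 = 79.5301104 TRQ
Net change: 79.5301104 − 100 = -20.4698896 TRQ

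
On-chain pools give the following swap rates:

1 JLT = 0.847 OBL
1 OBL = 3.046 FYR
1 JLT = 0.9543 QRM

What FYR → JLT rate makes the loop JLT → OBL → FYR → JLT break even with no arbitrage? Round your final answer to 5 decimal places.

Known legs of the cycle: 0.847 × 3.046 = 2.579962
For no arbitrage the full-cycle product must be 1, so the missing rate is 1 / 2.579962 ≈ 0.3876026.

0.38760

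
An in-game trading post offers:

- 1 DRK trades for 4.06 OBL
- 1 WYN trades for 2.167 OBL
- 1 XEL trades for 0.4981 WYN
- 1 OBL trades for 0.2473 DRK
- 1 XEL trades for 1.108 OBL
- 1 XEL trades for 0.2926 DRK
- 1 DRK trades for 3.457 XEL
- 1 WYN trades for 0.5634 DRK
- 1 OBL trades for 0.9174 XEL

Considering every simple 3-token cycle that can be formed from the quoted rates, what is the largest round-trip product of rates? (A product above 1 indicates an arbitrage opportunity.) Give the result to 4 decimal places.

OBL→XEL→DRK→OBL: 0.9174 × 0.2926 × 4.06 = 1.08983
WYN→OBL→XEL→WYN: 2.167 × 0.9174 × 0.4981 = 0.99023
WYN→DRK→XEL→WYN: 0.5634 × 3.457 × 0.4981 = 0.97014
OBL→DRK→XEL→OBL: 0.2473 × 3.457 × 1.108 = 0.94725
Maximum is OBL→XEL→DRK→OBL at 1.0898; arbitrage exists.

1.0898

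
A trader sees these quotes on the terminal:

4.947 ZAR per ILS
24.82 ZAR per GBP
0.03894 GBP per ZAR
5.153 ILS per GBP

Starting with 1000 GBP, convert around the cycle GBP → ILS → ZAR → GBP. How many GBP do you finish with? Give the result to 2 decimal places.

1000 GBP × 5.153 = 5153 ILS
5153 ILS × 4.947 = 25491.891 ZAR
25491.891 ZAR × 0.03894 = 992.65423554 GBP

992.65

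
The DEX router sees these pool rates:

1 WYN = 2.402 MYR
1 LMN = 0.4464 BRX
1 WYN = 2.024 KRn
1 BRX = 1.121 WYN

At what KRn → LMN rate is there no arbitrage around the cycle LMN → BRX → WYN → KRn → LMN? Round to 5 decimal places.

0.98732

Known legs of the cycle: 0.4464 × 1.121 × 2.024 = 1.0128387456
For no arbitrage the full-cycle product must be 1, so the missing rate is 1 / 1.0128387456 ≈ 0.9873240.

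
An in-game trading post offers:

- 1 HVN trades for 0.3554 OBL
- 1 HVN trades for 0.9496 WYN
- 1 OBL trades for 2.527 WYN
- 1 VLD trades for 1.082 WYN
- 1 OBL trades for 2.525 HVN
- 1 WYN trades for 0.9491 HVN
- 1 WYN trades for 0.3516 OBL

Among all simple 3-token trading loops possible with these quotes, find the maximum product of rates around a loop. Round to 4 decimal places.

HVN→OBL→WYN→HVN: 0.3554 × 2.527 × 0.9491 = 0.85238
HVN→WYN→OBL→HVN: 0.9496 × 0.3516 × 2.525 = 0.84305
Maximum is HVN→OBL→WYN→HVN at 0.8524; no arbitrage — every cycle loses value.

0.8524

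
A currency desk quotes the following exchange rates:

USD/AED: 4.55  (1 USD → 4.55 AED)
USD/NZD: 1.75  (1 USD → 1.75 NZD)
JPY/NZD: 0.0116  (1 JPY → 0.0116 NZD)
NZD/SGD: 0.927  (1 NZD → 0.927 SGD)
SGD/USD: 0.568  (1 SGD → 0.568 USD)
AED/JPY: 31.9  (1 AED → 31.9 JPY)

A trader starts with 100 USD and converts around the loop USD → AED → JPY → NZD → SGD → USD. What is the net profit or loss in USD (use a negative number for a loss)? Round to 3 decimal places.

-11.348

100 USD × 4.55 = 455 AED
455 AED × 31.9 = 14514.5 JPY
14514.5 JPY × 0.0116 = 168.3682 NZD
168.3682 NZD × 0.927 = 156.0773214 SGD
156.0773214 SGD × 0.568 = 88.6519185552 USD
Net change: 88.6519185552 − 100 = -11.3480814448 USD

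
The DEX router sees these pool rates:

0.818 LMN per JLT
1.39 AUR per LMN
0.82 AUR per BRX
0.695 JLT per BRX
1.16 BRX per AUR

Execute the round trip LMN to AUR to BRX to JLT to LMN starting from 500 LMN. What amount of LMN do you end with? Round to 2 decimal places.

458.33

500 LMN × 1.39 = 695 AUR
695 AUR × 1.16 = 806.2 BRX
806.2 BRX × 0.695 = 560.309 JLT
560.309 JLT × 0.818 = 458.332762 LMN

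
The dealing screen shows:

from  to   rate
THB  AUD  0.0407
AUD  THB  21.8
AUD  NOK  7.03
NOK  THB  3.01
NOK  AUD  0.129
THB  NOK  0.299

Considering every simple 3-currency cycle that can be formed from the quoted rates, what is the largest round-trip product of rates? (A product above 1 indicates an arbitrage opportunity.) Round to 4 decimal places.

THB→AUD→NOK→THB: 0.0407 × 7.03 × 3.01 = 0.86122
THB→NOK→AUD→THB: 0.299 × 0.129 × 21.8 = 0.84085
Maximum is THB→AUD→NOK→THB at 0.8612; no arbitrage — every cycle loses value.

0.8612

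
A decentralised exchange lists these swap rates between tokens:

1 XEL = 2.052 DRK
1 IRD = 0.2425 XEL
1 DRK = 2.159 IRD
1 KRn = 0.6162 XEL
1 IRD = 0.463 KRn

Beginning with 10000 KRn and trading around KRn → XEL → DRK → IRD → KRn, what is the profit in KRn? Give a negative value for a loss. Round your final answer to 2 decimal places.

10000 KRn × 0.6162 = 6162 XEL
6162 XEL × 2.052 = 12644.424 DRK
12644.424 DRK × 2.159 = 27299.311416 IRD
27299.311416 IRD × 0.463 = 12639.581185608 KRn
Net change: 12639.581185608 − 10000 = 2639.581185608 KRn

2639.58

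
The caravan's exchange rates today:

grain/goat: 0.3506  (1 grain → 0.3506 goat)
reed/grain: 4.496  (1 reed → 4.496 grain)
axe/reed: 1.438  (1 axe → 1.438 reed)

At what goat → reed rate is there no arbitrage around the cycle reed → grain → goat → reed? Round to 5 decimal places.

0.63440

Known legs of the cycle: 4.496 × 0.3506 = 1.5762976
For no arbitrage the full-cycle product must be 1, so the missing rate is 1 / 1.5762976 ≈ 0.6343980.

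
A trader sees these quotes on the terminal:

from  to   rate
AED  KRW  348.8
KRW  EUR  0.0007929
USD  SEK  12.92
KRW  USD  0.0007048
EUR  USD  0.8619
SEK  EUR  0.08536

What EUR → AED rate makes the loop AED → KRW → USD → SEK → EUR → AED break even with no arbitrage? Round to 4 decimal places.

Known legs of the cycle: 348.8 × 0.0007048 × 12.92 × 0.08536 = 0.271118586585088
For no arbitrage the full-cycle product must be 1, so the missing rate is 1 / 0.271118586585088 ≈ 3.688423.

3.6884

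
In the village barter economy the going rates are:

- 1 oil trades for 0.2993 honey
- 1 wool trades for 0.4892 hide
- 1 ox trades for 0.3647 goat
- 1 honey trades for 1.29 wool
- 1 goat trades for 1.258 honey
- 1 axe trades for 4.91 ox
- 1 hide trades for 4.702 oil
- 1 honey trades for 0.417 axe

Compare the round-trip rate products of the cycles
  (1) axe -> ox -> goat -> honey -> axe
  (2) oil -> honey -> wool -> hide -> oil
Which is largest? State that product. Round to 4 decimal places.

(1) 4.91 × 0.3647 × 1.258 × 0.417 = 0.93936
(2) 0.2993 × 1.29 × 0.4892 × 4.702 = 0.88811
Highest is cycle (1) at 0.9394 (≤1, no arbitrage).

0.9394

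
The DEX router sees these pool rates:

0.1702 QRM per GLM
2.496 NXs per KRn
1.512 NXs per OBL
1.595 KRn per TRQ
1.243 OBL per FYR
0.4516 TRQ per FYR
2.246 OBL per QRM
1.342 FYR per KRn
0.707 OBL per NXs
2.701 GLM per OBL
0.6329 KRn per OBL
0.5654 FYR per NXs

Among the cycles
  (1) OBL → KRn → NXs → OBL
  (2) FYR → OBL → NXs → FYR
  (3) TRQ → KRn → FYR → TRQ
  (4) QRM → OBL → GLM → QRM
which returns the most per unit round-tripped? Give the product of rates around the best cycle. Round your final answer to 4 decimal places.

1.1169

(1) 0.6329 × 2.496 × 0.707 = 1.11686
(2) 1.243 × 1.512 × 0.5654 = 1.06262
(3) 1.595 × 1.342 × 0.4516 = 0.96665
(4) 2.246 × 2.701 × 0.1702 = 1.03251
Highest is cycle (1) at 1.1169 (>1, arbitrage).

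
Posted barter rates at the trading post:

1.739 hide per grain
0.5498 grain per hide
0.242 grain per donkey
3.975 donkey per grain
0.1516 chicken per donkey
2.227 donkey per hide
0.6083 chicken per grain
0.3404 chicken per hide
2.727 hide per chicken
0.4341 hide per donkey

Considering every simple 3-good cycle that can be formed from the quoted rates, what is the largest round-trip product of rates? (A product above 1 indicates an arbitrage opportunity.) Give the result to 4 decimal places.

0.9487

hide→grain→donkey→hide: 0.5498 × 3.975 × 0.4341 = 0.94871
hide→donkey→grain→hide: 2.227 × 0.242 × 1.739 = 0.93721
hide→donkey→chicken→hide: 2.227 × 0.1516 × 2.727 = 0.92067
hide→grain→chicken→hide: 0.5498 × 0.6083 × 2.727 = 0.91203
Maximum is hide→grain→donkey→hide at 0.9487; no arbitrage — every cycle loses value.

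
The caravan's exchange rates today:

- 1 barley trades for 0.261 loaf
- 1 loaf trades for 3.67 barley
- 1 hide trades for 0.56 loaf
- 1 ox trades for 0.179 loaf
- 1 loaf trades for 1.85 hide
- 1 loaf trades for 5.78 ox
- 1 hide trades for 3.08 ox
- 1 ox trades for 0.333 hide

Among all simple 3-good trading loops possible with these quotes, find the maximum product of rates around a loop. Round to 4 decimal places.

1.0779

hide→loaf→ox→hide: 0.56 × 5.78 × 0.333 = 1.07785
hide→ox→loaf→hide: 3.08 × 0.179 × 1.85 = 1.01994
Maximum is hide→loaf→ox→hide at 1.0779; arbitrage exists.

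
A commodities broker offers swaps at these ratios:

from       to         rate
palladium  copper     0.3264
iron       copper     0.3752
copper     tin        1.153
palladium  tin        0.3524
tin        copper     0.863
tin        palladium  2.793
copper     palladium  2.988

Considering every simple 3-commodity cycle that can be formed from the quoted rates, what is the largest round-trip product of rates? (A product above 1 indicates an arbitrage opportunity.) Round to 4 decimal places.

tin→palladium→copper→tin: 2.793 × 0.3264 × 1.153 = 1.05112
tin→copper→palladium→tin: 0.863 × 2.988 × 0.3524 = 0.90871
Maximum is tin→palladium→copper→tin at 1.0511; arbitrage exists.

1.0511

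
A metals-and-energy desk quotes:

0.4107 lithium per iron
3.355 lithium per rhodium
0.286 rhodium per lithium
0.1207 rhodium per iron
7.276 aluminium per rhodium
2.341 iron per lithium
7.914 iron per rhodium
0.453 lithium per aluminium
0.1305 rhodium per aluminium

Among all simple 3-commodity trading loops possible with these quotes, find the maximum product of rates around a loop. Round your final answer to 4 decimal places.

iron→rhodium→lithium→iron: 0.1207 × 3.355 × 2.341 = 0.94798
rhodium→aluminium→lithium→rhodium: 7.276 × 0.453 × 0.286 = 0.94266
iron→lithium→rhodium→iron: 0.4107 × 0.286 × 7.914 = 0.92958
Maximum is iron→rhodium→lithium→iron at 0.9480; no arbitrage — every cycle loses value.

0.9480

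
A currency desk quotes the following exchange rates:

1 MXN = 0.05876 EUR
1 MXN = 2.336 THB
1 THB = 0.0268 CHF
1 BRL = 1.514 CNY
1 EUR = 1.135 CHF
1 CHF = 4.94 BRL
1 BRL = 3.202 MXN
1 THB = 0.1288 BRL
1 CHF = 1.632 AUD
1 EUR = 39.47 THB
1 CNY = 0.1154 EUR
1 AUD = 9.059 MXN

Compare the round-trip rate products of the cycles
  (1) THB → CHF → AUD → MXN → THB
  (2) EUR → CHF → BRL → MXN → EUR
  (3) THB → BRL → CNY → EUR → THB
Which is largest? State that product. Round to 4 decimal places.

1.0549

(1) 0.0268 × 1.632 × 9.059 × 2.336 = 0.92557
(2) 1.135 × 4.94 × 3.202 × 0.05876 = 1.05494
(3) 0.1288 × 1.514 × 0.1154 × 39.47 = 0.88821
Highest is cycle (2) at 1.0549 (>1, arbitrage).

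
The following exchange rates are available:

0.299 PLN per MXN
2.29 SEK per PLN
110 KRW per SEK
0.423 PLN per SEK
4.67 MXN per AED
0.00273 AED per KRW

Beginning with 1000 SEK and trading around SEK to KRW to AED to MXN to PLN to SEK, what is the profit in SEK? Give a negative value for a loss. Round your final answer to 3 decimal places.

-39.762

1000 SEK × 110 = 110000 KRW
110000 KRW × 0.00273 = 300.3 AED
300.3 AED × 4.67 = 1402.401 MXN
1402.401 MXN × 0.299 = 419.317899 PLN
419.317899 PLN × 2.29 = 960.23798871 SEK
Net change: 960.23798871 − 1000 = -39.76201129 SEK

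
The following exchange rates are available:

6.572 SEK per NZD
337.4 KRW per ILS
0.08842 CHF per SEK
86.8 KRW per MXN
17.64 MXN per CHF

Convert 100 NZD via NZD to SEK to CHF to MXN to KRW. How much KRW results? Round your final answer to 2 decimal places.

88974.67

100 NZD × 6.572 = 657.2 SEK
657.2 SEK × 0.08842 = 58.109624 CHF
58.109624 CHF × 17.64 = 1025.05376736 MXN
1025.05376736 MXN × 86.8 = 88974.667006848 KRW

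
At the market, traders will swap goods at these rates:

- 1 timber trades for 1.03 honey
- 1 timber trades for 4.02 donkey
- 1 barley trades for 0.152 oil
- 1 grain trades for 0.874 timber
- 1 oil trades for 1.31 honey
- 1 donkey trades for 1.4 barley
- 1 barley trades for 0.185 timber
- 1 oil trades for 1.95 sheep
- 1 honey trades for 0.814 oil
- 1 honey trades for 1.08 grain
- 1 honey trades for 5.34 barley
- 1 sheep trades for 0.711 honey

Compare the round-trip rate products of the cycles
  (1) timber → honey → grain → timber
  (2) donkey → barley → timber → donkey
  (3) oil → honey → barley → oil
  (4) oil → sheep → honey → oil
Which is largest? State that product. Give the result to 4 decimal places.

(1) 1.03 × 1.08 × 0.874 = 0.97224
(2) 1.4 × 0.185 × 4.02 = 1.04118
(3) 1.31 × 5.34 × 0.152 = 1.06330
(4) 1.95 × 0.711 × 0.814 = 1.12857
Highest is cycle (4) at 1.1286 (>1, arbitrage).

1.1286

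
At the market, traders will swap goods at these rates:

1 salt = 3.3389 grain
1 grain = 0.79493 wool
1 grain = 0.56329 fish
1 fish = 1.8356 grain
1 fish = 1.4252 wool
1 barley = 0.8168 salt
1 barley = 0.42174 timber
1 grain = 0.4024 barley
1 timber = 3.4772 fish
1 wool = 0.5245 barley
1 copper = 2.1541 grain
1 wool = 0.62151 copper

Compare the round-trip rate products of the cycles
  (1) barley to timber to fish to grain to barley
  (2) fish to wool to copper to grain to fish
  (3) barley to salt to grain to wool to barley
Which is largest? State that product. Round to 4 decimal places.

(1) 0.42174 × 3.4772 × 1.8356 × 0.4024 = 1.08320
(2) 1.4252 × 0.62151 × 2.1541 × 0.56329 = 1.07479
(3) 0.8168 × 3.3389 × 0.79493 × 0.5245 = 1.13709
Highest is cycle (3) at 1.1371 (>1, arbitrage).

1.1371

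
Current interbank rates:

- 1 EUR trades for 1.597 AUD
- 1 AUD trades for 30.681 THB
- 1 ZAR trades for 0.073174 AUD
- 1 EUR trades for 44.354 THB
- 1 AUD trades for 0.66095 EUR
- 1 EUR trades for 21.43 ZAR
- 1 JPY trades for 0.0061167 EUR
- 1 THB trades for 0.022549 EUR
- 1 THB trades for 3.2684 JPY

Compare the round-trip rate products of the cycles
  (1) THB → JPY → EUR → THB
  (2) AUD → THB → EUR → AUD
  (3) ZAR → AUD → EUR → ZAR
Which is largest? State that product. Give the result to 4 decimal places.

(1) 3.2684 × 0.0061167 × 44.354 = 0.88672
(2) 30.681 × 0.022549 × 1.597 = 1.10485
(3) 0.073174 × 0.66095 × 21.43 = 1.03645
Highest is cycle (2) at 1.1048 (>1, arbitrage).

1.1048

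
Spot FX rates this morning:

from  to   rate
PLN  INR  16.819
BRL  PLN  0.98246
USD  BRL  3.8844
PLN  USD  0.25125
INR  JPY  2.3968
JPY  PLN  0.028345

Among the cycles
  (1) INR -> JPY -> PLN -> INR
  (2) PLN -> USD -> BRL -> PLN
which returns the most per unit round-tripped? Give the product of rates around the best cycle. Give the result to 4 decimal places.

1.1426

(1) 2.3968 × 0.028345 × 16.819 = 1.14264
(2) 0.25125 × 3.8844 × 0.98246 = 0.95884
Highest is cycle (1) at 1.1426 (>1, arbitrage).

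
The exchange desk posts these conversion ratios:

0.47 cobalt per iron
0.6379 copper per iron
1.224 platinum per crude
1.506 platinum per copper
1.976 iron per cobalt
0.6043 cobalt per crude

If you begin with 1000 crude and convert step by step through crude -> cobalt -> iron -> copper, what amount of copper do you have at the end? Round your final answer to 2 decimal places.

1000 crude × 0.6043 = 604.3 cobalt
604.3 cobalt × 1.976 = 1194.0968 iron
1194.0968 iron × 0.6379 = 761.71434872 copper

761.71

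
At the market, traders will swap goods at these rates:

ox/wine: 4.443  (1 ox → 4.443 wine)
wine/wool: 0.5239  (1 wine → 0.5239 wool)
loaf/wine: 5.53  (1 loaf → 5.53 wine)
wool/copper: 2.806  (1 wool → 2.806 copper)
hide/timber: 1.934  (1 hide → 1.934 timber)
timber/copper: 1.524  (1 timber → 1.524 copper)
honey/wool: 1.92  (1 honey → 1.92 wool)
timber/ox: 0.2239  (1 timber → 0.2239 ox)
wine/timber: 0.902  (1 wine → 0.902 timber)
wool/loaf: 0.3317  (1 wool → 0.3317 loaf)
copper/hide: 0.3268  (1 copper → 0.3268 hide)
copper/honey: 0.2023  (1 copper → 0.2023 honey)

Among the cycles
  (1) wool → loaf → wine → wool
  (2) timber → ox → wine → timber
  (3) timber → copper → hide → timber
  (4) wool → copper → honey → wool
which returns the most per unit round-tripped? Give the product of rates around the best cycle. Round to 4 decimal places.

1.0899

(1) 0.3317 × 5.53 × 0.5239 = 0.96099
(2) 0.2239 × 4.443 × 0.902 = 0.89730
(3) 1.524 × 0.3268 × 1.934 = 0.96322
(4) 2.806 × 0.2023 × 1.92 = 1.08990
Highest is cycle (4) at 1.0899 (>1, arbitrage).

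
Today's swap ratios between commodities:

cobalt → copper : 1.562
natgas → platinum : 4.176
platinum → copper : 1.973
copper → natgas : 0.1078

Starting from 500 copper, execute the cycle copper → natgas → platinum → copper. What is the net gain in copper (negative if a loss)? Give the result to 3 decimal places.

-55.905

500 copper × 0.1078 = 53.9 natgas
53.9 natgas × 4.176 = 225.0864 platinum
225.0864 platinum × 1.973 = 444.0954672 copper
Net change: 444.0954672 − 500 = -55.9045328 copper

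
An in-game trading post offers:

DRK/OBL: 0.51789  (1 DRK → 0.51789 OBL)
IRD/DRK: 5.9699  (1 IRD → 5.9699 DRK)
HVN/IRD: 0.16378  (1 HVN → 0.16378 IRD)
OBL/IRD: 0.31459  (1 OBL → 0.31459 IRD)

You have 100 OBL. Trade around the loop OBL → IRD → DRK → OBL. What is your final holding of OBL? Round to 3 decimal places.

100 OBL × 0.31459 = 31.459 IRD
31.459 IRD × 5.9699 = 187.8070841 DRK
187.8070841 DRK × 0.51789 = 97.263410784549 OBL

97.263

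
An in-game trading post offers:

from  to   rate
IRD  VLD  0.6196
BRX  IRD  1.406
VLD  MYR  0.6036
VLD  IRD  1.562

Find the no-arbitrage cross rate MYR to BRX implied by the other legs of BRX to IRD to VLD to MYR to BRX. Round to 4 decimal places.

1.9018

Known legs of the cycle: 1.406 × 0.6196 × 0.6036 = 0.52583072736
For no arbitrage the full-cycle product must be 1, so the missing rate is 1 / 0.52583072736 ≈ 1.901753.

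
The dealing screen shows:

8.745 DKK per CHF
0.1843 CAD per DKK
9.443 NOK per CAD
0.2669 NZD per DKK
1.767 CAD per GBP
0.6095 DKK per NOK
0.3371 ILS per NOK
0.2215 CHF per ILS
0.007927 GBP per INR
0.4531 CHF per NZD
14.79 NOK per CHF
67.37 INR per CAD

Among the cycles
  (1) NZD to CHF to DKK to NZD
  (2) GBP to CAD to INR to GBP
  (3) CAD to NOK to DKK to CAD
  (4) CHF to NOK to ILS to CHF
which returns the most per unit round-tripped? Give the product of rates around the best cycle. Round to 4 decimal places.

1.1043

(1) 0.4531 × 8.745 × 0.2669 = 1.05755
(2) 1.767 × 67.37 × 0.007927 = 0.94365
(3) 9.443 × 0.6095 × 0.1843 = 1.06074
(4) 14.79 × 0.3371 × 0.2215 = 1.10433
Highest is cycle (4) at 1.1043 (>1, arbitrage).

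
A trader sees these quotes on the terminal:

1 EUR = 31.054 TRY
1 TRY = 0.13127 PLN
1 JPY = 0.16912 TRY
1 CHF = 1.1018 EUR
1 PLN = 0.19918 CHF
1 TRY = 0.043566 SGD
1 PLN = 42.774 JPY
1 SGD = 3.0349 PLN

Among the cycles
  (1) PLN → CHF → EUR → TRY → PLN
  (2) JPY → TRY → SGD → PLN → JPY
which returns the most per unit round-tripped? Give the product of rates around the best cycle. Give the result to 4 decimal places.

0.9565

(1) 0.19918 × 1.1018 × 31.054 × 0.13127 = 0.89461
(2) 0.16912 × 0.043566 × 3.0349 × 42.774 = 0.95646
Highest is cycle (2) at 0.9565 (≤1, no arbitrage).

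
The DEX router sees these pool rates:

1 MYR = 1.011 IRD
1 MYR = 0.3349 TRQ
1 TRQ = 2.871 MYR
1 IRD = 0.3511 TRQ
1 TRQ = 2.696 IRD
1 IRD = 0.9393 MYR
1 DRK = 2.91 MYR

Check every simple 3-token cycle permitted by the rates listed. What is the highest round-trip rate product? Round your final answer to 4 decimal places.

1.0191

IRD→TRQ→MYR→IRD: 0.3511 × 2.871 × 1.011 = 1.01910
IRD→MYR→TRQ→IRD: 0.9393 × 0.3349 × 2.696 = 0.84808
Maximum is IRD→TRQ→MYR→IRD at 1.0191; arbitrage exists.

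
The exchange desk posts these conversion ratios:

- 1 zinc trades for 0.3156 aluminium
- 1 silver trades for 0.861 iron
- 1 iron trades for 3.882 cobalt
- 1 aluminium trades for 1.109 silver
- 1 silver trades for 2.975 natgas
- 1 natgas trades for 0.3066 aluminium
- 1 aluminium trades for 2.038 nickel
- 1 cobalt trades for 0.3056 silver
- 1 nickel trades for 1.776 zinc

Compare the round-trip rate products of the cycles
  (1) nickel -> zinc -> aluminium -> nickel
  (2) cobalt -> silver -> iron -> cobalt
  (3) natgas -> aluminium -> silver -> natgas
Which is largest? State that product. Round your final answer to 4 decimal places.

1.1423

(1) 1.776 × 0.3156 × 2.038 = 1.14231
(2) 0.3056 × 0.861 × 3.882 = 1.02144
(3) 0.3066 × 1.109 × 2.975 = 1.01156
Highest is cycle (1) at 1.1423 (>1, arbitrage).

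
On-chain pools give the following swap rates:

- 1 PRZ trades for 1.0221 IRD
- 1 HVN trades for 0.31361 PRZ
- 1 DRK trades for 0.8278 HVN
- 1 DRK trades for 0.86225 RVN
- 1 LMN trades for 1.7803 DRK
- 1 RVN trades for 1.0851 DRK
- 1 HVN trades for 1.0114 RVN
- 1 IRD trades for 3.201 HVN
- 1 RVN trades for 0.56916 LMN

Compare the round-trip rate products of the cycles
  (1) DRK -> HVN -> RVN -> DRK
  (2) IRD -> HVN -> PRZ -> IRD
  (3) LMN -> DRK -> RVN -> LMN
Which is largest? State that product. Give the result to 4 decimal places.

1.0261

(1) 0.8278 × 1.0114 × 1.0851 = 0.90849
(2) 3.201 × 0.31361 × 1.0221 = 1.02605
(3) 1.7803 × 0.86225 × 0.56916 = 0.87370
Highest is cycle (2) at 1.0261 (>1, arbitrage).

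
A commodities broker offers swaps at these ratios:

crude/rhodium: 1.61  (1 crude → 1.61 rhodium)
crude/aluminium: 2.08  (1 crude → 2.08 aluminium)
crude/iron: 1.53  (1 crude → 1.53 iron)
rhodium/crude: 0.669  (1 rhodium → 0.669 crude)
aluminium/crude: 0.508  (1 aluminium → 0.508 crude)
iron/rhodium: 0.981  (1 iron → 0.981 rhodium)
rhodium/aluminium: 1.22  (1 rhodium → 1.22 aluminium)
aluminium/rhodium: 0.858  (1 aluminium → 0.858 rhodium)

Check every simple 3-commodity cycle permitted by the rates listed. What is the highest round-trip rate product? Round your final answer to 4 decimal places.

aluminium→rhodium→crude→aluminium: 0.858 × 0.669 × 2.08 = 1.19392
iron→rhodium→crude→iron: 0.981 × 0.669 × 1.53 = 1.00412
aluminium→crude→rhodium→aluminium: 0.508 × 1.61 × 1.22 = 0.99781
Maximum is aluminium→rhodium→crude→aluminium at 1.1939; arbitrage exists.

1.1939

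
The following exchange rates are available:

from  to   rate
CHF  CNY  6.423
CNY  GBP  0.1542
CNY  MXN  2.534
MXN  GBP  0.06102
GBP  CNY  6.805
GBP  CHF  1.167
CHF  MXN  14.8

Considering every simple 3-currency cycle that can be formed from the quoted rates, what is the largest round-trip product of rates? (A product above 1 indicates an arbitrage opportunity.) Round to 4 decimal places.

1.1558

CNY→GBP→CHF→CNY: 0.1542 × 1.167 × 6.423 = 1.15583
GBP→CHF→MXN→GBP: 1.167 × 14.8 × 0.06102 = 1.05391
CNY→MXN→GBP→CNY: 2.534 × 0.06102 × 6.805 = 1.05222
Maximum is CNY→GBP→CHF→CNY at 1.1558; arbitrage exists.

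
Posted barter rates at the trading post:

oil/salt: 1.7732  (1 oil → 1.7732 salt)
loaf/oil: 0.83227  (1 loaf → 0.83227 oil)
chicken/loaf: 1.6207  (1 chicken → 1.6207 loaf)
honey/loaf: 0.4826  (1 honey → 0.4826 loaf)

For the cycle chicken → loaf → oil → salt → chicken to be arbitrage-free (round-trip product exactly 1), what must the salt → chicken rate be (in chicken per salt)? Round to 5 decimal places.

0.41810

Known legs of the cycle: 1.6207 × 0.83227 × 1.7732 = 2.3917985324948
For no arbitrage the full-cycle product must be 1, so the missing rate is 1 / 2.3917985324948 ≈ 0.4180954.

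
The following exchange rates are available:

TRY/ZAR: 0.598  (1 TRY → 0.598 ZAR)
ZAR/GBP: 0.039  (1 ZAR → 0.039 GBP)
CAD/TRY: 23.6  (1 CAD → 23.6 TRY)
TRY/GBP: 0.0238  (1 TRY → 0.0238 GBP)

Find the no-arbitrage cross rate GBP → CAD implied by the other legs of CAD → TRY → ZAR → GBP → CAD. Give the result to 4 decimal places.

1.8169

Known legs of the cycle: 23.6 × 0.598 × 0.039 = 0.5503992
For no arbitrage the full-cycle product must be 1, so the missing rate is 1 / 0.5503992 ≈ 1.816863.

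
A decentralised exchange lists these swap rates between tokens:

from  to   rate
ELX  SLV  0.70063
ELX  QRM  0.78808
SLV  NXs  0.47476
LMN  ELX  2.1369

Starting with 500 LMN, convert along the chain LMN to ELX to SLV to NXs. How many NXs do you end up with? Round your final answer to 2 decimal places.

355.40

500 LMN × 2.1369 = 1068.45 ELX
1068.45 ELX × 0.70063 = 748.5881235 SLV
748.5881235 SLV × 0.47476 = 355.39969751286 NXs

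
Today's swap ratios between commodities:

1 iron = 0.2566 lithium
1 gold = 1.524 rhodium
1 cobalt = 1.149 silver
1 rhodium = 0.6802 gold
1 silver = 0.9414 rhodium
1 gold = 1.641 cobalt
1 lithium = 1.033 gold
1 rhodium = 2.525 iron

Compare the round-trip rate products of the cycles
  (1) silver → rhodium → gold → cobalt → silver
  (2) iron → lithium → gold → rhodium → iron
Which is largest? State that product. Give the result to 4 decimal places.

(1) 0.9414 × 0.6802 × 1.641 × 1.149 = 1.20737
(2) 0.2566 × 1.033 × 1.524 × 2.525 = 1.02001
Highest is cycle (1) at 1.2074 (>1, arbitrage).

1.2074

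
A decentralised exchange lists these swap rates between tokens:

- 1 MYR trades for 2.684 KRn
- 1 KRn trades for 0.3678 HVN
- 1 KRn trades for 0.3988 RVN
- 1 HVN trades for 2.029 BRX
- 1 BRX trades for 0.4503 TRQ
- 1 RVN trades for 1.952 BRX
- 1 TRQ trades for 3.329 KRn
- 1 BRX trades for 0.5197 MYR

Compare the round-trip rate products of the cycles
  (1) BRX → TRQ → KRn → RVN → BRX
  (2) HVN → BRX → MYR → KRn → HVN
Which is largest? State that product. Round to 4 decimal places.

1.1669

(1) 0.4503 × 3.329 × 0.3988 × 1.952 = 1.16695
(2) 2.029 × 0.5197 × 2.684 × 0.3678 = 1.04095
Highest is cycle (1) at 1.1669 (>1, arbitrage).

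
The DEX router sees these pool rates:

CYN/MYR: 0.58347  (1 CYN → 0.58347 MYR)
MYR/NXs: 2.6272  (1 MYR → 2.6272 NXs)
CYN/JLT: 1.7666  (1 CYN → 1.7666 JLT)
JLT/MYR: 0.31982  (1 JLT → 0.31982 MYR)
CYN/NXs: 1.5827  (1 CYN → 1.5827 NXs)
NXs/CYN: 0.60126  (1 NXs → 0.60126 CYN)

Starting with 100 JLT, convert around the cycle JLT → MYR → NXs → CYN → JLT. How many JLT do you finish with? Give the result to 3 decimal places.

89.248

100 JLT × 0.31982 = 31.982 MYR
31.982 MYR × 2.6272 = 84.0231104 NXs
84.0231104 NXs × 0.60126 = 50.519735359104 CYN
50.519735359104 CYN × 1.7666 = 89.2481644853931264 JLT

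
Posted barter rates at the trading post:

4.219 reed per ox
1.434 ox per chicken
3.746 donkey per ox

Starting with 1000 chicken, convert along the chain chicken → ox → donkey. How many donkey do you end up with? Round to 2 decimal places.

5371.76

1000 chicken × 1.434 = 1434 ox
1434 ox × 3.746 = 5371.764 donkey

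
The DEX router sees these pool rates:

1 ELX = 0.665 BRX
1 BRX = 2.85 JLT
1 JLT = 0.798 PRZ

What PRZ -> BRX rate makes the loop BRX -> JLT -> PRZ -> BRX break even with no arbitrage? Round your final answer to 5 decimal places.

Known legs of the cycle: 2.85 × 0.798 = 2.2743
For no arbitrage the full-cycle product must be 1, so the missing rate is 1 / 2.2743 ≈ 0.4396957.

0.43970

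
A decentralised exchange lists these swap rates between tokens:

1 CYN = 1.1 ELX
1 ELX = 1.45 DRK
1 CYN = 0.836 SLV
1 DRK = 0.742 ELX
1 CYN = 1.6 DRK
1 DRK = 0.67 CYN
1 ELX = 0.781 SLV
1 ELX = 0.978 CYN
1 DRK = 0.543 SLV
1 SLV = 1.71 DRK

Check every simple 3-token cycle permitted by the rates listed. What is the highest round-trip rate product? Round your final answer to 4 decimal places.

1.1611

DRK→ELX→CYN→DRK: 0.742 × 0.978 × 1.6 = 1.16108
DRK→CYN→ELX→DRK: 0.67 × 1.1 × 1.45 = 1.06865
DRK→ELX→SLV→DRK: 0.742 × 0.781 × 1.71 = 0.99095
DRK→CYN→SLV→DRK: 0.67 × 0.836 × 1.71 = 0.95781
Maximum is DRK→ELX→CYN→DRK at 1.1611; arbitrage exists.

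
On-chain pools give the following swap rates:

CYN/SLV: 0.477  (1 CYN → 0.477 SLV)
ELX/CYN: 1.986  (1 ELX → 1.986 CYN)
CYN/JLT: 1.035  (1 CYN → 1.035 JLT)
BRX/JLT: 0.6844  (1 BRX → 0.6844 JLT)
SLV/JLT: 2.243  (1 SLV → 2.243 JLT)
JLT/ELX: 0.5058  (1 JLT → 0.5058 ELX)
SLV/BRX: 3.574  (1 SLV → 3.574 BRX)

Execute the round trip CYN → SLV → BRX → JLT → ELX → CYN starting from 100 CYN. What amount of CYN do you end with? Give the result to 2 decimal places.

100 CYN × 0.477 = 47.7 SLV
47.7 SLV × 3.574 = 170.4798 BRX
170.4798 BRX × 0.6844 = 116.67637512 JLT
116.67637512 JLT × 0.5058 = 59.014910535696 ELX
59.014910535696 ELX × 1.986 = 117.203612323892256 CYN

117.20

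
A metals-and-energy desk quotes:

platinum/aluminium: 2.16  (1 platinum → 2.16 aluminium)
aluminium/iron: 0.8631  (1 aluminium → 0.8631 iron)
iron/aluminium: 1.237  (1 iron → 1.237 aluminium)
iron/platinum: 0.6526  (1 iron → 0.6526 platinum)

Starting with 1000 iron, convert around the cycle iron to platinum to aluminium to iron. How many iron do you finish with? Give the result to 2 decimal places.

1216.64

1000 iron × 0.6526 = 652.6 platinum
652.6 platinum × 2.16 = 1409.616 aluminium
1409.616 aluminium × 0.8631 = 1216.6395696 iron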